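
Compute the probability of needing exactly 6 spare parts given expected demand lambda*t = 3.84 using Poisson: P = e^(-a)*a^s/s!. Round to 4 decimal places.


a = 3.84, s = 6
e^(-a) = e^(-3.84) = 0.0215
a^s = 3.84^6 = 3206.1759
s! = 720
P = 0.0215 * 3206.1759 / 720
P = 0.0957

0.0957


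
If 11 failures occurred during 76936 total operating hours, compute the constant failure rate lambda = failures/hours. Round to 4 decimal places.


failures = 11
total_hours = 76936
lambda = 11 / 76936
lambda = 0.0001

0.0001


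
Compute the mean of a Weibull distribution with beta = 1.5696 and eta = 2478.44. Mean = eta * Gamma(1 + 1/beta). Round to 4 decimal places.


beta = 1.5696, eta = 2478.44
1/beta = 0.6371
1 + 1/beta = 1.6371
Gamma(1.6371) = 0.8982
Mean = 2478.44 * 0.8982
Mean = 2226.2078

2226.2078


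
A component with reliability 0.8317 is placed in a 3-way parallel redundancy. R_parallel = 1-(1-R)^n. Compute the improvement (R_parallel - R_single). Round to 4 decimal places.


R_single = 0.8317, n = 3
1 - R_single = 0.1683
(1 - R_single)^n = 0.1683^3 = 0.0048
R_parallel = 1 - 0.0048 = 0.9952
Improvement = 0.9952 - 0.8317
Improvement = 0.1635

0.1635


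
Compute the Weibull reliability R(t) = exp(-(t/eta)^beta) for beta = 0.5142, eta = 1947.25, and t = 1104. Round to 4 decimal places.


beta = 0.5142, eta = 1947.25, t = 1104
t/eta = 1104 / 1947.25 = 0.567
(t/eta)^beta = 0.567^0.5142 = 0.7469
R(t) = exp(-0.7469)
R(t) = 0.4738

0.4738


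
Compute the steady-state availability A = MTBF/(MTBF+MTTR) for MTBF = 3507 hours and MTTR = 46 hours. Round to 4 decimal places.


MTBF = 3507
MTTR = 46
MTBF + MTTR = 3553
A = 3507 / 3553
A = 0.9871

0.9871


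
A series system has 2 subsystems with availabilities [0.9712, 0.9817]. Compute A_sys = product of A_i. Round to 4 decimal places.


Subsystems: [0.9712, 0.9817]
After subsystem 1 (A=0.9712): product = 0.9712
After subsystem 2 (A=0.9817): product = 0.9534
A_sys = 0.9534

0.9534


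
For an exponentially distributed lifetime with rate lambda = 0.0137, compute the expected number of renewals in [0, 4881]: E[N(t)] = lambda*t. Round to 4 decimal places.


lambda = 0.0137
t = 4881
E[N(t)] = lambda * t
E[N(t)] = 0.0137 * 4881
E[N(t)] = 66.8697

66.8697


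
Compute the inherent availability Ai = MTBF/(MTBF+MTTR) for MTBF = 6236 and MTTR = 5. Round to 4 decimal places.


MTBF = 6236
MTTR = 5
MTBF + MTTR = 6241
Ai = 6236 / 6241
Ai = 0.9992

0.9992


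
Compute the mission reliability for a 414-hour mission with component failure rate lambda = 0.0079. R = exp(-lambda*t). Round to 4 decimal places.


lambda = 0.0079
mission_time = 414
lambda * t = 0.0079 * 414 = 3.2706
R = exp(-3.2706)
R = 0.038

0.038


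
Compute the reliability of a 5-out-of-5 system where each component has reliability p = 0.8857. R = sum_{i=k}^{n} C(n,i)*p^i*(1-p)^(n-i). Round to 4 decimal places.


k = 5, n = 5, p = 0.8857
i=5: C(5,5)=1 * 0.8857^5 * 0.1143^0 = 0.545
R = sum of terms = 0.545

0.545


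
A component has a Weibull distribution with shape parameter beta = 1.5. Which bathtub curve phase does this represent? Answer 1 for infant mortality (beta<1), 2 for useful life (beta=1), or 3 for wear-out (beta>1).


beta = 1.5
Compare beta to 1:
beta < 1 => infant mortality (phase 1)
beta = 1 => useful life (phase 2)
beta > 1 => wear-out (phase 3)
Since beta = 1.5, this is wear-out (increasing failure rate)
Phase = 3

3


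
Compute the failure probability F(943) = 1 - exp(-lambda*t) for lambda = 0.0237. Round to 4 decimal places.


lambda = 0.0237, t = 943
lambda * t = 22.3491
exp(-22.3491) = 0.0
F(t) = 1 - 0.0
F(t) = 1.0

1.0


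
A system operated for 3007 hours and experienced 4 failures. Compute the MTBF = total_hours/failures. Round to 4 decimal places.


total_hours = 3007
failures = 4
MTBF = 3007 / 4
MTBF = 751.75

751.75


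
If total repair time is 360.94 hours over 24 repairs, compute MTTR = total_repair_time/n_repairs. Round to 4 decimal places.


total_repair_time = 360.94
n_repairs = 24
MTTR = 360.94 / 24
MTTR = 15.0392

15.0392


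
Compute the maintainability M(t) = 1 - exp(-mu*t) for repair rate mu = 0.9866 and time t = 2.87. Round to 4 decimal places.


mu = 0.9866, t = 2.87
mu * t = 0.9866 * 2.87 = 2.8315
exp(-2.8315) = 0.0589
M(t) = 1 - 0.0589
M(t) = 0.9411

0.9411


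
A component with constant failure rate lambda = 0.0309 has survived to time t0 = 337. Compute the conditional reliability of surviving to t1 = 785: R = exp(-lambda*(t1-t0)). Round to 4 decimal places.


lambda = 0.0309
t0 = 337, t1 = 785
t1 - t0 = 448
lambda * (t1-t0) = 0.0309 * 448 = 13.8432
R = exp(-13.8432)
R = 0.0

0.0


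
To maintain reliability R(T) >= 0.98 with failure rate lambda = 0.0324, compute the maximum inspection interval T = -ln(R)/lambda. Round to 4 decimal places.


R_target = 0.98
lambda = 0.0324
-ln(0.98) = 0.0202
T = 0.0202 / 0.0324
T = 0.6235

0.6235


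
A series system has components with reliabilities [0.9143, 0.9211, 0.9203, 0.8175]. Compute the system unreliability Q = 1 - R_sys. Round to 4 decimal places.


Components: [0.9143, 0.9211, 0.9203, 0.8175]
After component 1: product = 0.9143
After component 2: product = 0.8422
After component 3: product = 0.775
After component 4: product = 0.6336
R_sys = 0.6336
Q = 1 - 0.6336 = 0.3664

0.3664


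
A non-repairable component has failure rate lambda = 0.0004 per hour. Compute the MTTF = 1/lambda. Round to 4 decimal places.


lambda = 0.0004
MTTF = 1 / 0.0004
MTTF = 2500.0

2500.0


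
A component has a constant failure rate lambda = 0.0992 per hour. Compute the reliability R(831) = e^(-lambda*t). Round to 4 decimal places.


lambda = 0.0992
t = 831
lambda * t = 82.4352
R(t) = e^(-82.4352)
R(t) = 0.0

0.0


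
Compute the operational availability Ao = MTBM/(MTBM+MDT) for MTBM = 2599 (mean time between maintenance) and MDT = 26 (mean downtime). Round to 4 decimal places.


MTBM = 2599
MDT = 26
MTBM + MDT = 2625
Ao = 2599 / 2625
Ao = 0.9901

0.9901


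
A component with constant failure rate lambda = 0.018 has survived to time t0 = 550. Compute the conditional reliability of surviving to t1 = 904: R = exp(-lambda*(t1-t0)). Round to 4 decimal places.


lambda = 0.018
t0 = 550, t1 = 904
t1 - t0 = 354
lambda * (t1-t0) = 0.018 * 354 = 6.372
R = exp(-6.372)
R = 0.0017

0.0017


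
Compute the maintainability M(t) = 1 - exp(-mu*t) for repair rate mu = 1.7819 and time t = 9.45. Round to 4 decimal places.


mu = 1.7819, t = 9.45
mu * t = 1.7819 * 9.45 = 16.839
exp(-16.839) = 0.0
M(t) = 1 - 0.0
M(t) = 1.0

1.0


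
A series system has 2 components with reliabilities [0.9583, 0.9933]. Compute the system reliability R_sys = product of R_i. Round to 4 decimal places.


Components: [0.9583, 0.9933]
After component 1 (R=0.9583): product = 0.9583
After component 2 (R=0.9933): product = 0.9519
R_sys = 0.9519

0.9519


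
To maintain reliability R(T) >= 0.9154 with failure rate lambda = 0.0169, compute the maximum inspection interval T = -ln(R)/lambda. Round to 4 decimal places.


R_target = 0.9154
lambda = 0.0169
-ln(0.9154) = 0.0884
T = 0.0884 / 0.0169
T = 5.2304

5.2304


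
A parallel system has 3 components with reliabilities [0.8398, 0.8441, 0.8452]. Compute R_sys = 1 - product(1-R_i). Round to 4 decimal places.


Components: [0.8398, 0.8441, 0.8452]
(1 - 0.8398) = 0.1602, running product = 0.1602
(1 - 0.8441) = 0.1559, running product = 0.025
(1 - 0.8452) = 0.1548, running product = 0.0039
Product of (1-R_i) = 0.0039
R_sys = 1 - 0.0039 = 0.9961

0.9961


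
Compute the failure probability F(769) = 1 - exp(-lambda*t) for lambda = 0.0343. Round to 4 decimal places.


lambda = 0.0343, t = 769
lambda * t = 26.3767
exp(-26.3767) = 0.0
F(t) = 1 - 0.0
F(t) = 1.0

1.0


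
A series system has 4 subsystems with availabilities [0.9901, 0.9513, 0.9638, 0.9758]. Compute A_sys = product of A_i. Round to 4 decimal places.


Subsystems: [0.9901, 0.9513, 0.9638, 0.9758]
After subsystem 1 (A=0.9901): product = 0.9901
After subsystem 2 (A=0.9513): product = 0.9419
After subsystem 3 (A=0.9638): product = 0.9078
After subsystem 4 (A=0.9758): product = 0.8858
A_sys = 0.8858

0.8858


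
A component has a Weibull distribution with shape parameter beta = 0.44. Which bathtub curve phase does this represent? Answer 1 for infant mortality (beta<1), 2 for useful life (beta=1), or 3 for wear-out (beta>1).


beta = 0.44
Compare beta to 1:
beta < 1 => infant mortality (phase 1)
beta = 1 => useful life (phase 2)
beta > 1 => wear-out (phase 3)
Since beta = 0.44, this is infant mortality (decreasing failure rate)
Phase = 1

1


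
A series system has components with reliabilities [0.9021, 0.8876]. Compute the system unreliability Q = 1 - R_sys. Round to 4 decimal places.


Components: [0.9021, 0.8876]
After component 1: product = 0.9021
After component 2: product = 0.8007
R_sys = 0.8007
Q = 1 - 0.8007 = 0.1993

0.1993


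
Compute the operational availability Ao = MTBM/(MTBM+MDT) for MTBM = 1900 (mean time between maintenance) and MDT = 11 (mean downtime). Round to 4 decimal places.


MTBM = 1900
MDT = 11
MTBM + MDT = 1911
Ao = 1900 / 1911
Ao = 0.9942

0.9942


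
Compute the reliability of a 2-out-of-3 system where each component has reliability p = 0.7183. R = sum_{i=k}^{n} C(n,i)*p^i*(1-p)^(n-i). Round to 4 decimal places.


k = 2, n = 3, p = 0.7183
i=2: C(3,2)=3 * 0.7183^2 * 0.2817^1 = 0.436
i=3: C(3,3)=1 * 0.7183^3 * 0.2817^0 = 0.3706
R = sum of terms = 0.8066

0.8066


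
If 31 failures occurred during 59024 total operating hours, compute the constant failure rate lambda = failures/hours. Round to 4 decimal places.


failures = 31
total_hours = 59024
lambda = 31 / 59024
lambda = 0.0005

0.0005


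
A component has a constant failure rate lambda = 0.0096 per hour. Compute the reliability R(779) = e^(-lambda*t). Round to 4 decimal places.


lambda = 0.0096
t = 779
lambda * t = 7.4784
R(t) = e^(-7.4784)
R(t) = 0.0006

0.0006


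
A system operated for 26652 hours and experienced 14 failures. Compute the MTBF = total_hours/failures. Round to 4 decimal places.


total_hours = 26652
failures = 14
MTBF = 26652 / 14
MTBF = 1903.7143

1903.7143


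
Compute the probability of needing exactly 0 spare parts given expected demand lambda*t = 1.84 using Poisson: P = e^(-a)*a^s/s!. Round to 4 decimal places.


a = 1.84, s = 0
e^(-a) = e^(-1.84) = 0.1588
a^s = 1.84^0 = 1.0
s! = 1
P = 0.1588 * 1.0 / 1
P = 0.1588

0.1588


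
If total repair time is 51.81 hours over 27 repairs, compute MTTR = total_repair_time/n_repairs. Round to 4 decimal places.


total_repair_time = 51.81
n_repairs = 27
MTTR = 51.81 / 27
MTTR = 1.9189

1.9189


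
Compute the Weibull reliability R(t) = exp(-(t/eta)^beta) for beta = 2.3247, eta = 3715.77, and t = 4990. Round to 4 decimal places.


beta = 2.3247, eta = 3715.77, t = 4990
t/eta = 4990 / 3715.77 = 1.3429
(t/eta)^beta = 1.3429^2.3247 = 1.9846
R(t) = exp(-1.9846)
R(t) = 0.1374

0.1374


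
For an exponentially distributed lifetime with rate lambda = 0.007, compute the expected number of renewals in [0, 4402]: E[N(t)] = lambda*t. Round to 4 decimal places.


lambda = 0.007
t = 4402
E[N(t)] = lambda * t
E[N(t)] = 0.007 * 4402
E[N(t)] = 30.814

30.814


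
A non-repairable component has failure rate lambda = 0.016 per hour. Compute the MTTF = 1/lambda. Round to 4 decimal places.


lambda = 0.016
MTTF = 1 / 0.016
MTTF = 62.5

62.5


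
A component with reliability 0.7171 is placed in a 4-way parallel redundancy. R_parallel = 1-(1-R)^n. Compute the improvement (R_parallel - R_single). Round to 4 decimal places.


R_single = 0.7171, n = 4
1 - R_single = 0.2829
(1 - R_single)^n = 0.2829^4 = 0.0064
R_parallel = 1 - 0.0064 = 0.9936
Improvement = 0.9936 - 0.7171
Improvement = 0.2765

0.2765


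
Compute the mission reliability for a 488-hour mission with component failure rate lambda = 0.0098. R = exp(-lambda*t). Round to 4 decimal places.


lambda = 0.0098
mission_time = 488
lambda * t = 0.0098 * 488 = 4.7824
R = exp(-4.7824)
R = 0.0084

0.0084


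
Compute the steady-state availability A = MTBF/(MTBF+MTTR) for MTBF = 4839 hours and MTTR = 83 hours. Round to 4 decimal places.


MTBF = 4839
MTTR = 83
MTBF + MTTR = 4922
A = 4839 / 4922
A = 0.9831

0.9831


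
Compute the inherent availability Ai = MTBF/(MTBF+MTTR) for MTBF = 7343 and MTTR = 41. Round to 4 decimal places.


MTBF = 7343
MTTR = 41
MTBF + MTTR = 7384
Ai = 7343 / 7384
Ai = 0.9944

0.9944


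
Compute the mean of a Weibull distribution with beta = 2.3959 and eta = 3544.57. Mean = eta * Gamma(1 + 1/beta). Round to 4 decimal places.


beta = 2.3959, eta = 3544.57
1/beta = 0.4174
1 + 1/beta = 1.4174
Gamma(1.4174) = 0.8865
Mean = 3544.57 * 0.8865
Mean = 3142.0991

3142.0991


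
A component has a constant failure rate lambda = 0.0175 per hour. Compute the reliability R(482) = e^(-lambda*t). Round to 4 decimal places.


lambda = 0.0175
t = 482
lambda * t = 8.435
R(t) = e^(-8.435)
R(t) = 0.0002

0.0002


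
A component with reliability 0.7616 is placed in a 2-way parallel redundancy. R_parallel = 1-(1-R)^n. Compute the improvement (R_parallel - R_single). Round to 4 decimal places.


R_single = 0.7616, n = 2
1 - R_single = 0.2384
(1 - R_single)^n = 0.2384^2 = 0.0568
R_parallel = 1 - 0.0568 = 0.9432
Improvement = 0.9432 - 0.7616
Improvement = 0.1816

0.1816


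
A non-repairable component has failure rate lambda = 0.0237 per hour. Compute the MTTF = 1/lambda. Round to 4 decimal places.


lambda = 0.0237
MTTF = 1 / 0.0237
MTTF = 42.1941

42.1941


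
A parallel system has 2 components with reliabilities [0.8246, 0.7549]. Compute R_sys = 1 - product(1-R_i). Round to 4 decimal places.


Components: [0.8246, 0.7549]
(1 - 0.8246) = 0.1754, running product = 0.1754
(1 - 0.7549) = 0.2451, running product = 0.043
Product of (1-R_i) = 0.043
R_sys = 1 - 0.043 = 0.957

0.957


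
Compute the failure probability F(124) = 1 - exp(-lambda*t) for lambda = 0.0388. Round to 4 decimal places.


lambda = 0.0388, t = 124
lambda * t = 4.8112
exp(-4.8112) = 0.0081
F(t) = 1 - 0.0081
F(t) = 0.9919

0.9919


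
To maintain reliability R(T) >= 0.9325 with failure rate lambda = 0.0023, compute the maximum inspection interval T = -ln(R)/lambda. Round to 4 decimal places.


R_target = 0.9325
lambda = 0.0023
-ln(0.9325) = 0.0699
T = 0.0699 / 0.0023
T = 30.3853

30.3853


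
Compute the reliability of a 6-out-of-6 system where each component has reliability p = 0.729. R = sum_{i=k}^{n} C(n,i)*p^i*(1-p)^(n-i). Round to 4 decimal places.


k = 6, n = 6, p = 0.729
i=6: C(6,6)=1 * 0.729^6 * 0.271^0 = 0.1501
R = sum of terms = 0.1501

0.1501


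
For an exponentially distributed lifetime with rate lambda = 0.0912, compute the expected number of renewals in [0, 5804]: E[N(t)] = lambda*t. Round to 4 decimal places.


lambda = 0.0912
t = 5804
E[N(t)] = lambda * t
E[N(t)] = 0.0912 * 5804
E[N(t)] = 529.3248

529.3248


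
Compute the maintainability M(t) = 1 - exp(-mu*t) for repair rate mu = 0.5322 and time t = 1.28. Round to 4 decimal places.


mu = 0.5322, t = 1.28
mu * t = 0.5322 * 1.28 = 0.6812
exp(-0.6812) = 0.506
M(t) = 1 - 0.506
M(t) = 0.494

0.494


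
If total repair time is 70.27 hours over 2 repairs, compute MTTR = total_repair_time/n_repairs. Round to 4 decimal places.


total_repair_time = 70.27
n_repairs = 2
MTTR = 70.27 / 2
MTTR = 35.135

35.135


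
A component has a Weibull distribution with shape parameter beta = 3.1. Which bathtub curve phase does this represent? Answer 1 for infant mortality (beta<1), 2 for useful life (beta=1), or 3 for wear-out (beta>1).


beta = 3.1
Compare beta to 1:
beta < 1 => infant mortality (phase 1)
beta = 1 => useful life (phase 2)
beta > 1 => wear-out (phase 3)
Since beta = 3.1, this is wear-out (increasing failure rate)
Phase = 3

3


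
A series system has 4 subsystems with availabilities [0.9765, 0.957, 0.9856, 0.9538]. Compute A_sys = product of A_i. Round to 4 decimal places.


Subsystems: [0.9765, 0.957, 0.9856, 0.9538]
After subsystem 1 (A=0.9765): product = 0.9765
After subsystem 2 (A=0.957): product = 0.9345
After subsystem 3 (A=0.9856): product = 0.9211
After subsystem 4 (A=0.9538): product = 0.8785
A_sys = 0.8785

0.8785


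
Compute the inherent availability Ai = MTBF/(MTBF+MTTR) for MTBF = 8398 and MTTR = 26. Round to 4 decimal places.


MTBF = 8398
MTTR = 26
MTBF + MTTR = 8424
Ai = 8398 / 8424
Ai = 0.9969

0.9969


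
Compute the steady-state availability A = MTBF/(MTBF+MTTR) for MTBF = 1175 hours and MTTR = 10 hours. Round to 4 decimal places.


MTBF = 1175
MTTR = 10
MTBF + MTTR = 1185
A = 1175 / 1185
A = 0.9916

0.9916


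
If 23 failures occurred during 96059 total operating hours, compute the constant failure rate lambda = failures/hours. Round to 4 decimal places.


failures = 23
total_hours = 96059
lambda = 23 / 96059
lambda = 0.0002

0.0002


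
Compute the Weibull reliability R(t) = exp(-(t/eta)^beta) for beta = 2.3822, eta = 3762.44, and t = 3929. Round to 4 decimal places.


beta = 2.3822, eta = 3762.44, t = 3929
t/eta = 3929 / 3762.44 = 1.0443
(t/eta)^beta = 1.0443^2.3822 = 1.1087
R(t) = exp(-1.1087)
R(t) = 0.33

0.33


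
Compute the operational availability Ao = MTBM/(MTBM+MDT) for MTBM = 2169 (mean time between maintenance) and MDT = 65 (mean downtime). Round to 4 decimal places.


MTBM = 2169
MDT = 65
MTBM + MDT = 2234
Ao = 2169 / 2234
Ao = 0.9709

0.9709


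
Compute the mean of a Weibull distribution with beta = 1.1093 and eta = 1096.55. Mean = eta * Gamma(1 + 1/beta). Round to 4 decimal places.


beta = 1.1093, eta = 1096.55
1/beta = 0.9015
1 + 1/beta = 1.9015
Gamma(1.9015) = 0.9623
Mean = 1096.55 * 0.9623
Mean = 1055.1772

1055.1772


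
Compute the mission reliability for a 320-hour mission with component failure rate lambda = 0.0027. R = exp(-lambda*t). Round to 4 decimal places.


lambda = 0.0027
mission_time = 320
lambda * t = 0.0027 * 320 = 0.864
R = exp(-0.864)
R = 0.4215

0.4215


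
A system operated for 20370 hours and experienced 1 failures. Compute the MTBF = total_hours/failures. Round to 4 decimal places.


total_hours = 20370
failures = 1
MTBF = 20370 / 1
MTBF = 20370.0

20370.0


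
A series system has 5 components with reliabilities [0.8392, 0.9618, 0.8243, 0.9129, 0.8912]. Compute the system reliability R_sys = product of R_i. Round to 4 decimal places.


Components: [0.8392, 0.9618, 0.8243, 0.9129, 0.8912]
After component 1 (R=0.8392): product = 0.8392
After component 2 (R=0.9618): product = 0.8071
After component 3 (R=0.8243): product = 0.6653
After component 4 (R=0.9129): product = 0.6074
After component 5 (R=0.8912): product = 0.5413
R_sys = 0.5413

0.5413


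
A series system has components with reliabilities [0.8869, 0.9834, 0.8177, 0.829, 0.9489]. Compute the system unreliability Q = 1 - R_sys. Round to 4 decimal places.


Components: [0.8869, 0.9834, 0.8177, 0.829, 0.9489]
After component 1: product = 0.8869
After component 2: product = 0.8722
After component 3: product = 0.7132
After component 4: product = 0.5912
After component 5: product = 0.561
R_sys = 0.561
Q = 1 - 0.561 = 0.439

0.439


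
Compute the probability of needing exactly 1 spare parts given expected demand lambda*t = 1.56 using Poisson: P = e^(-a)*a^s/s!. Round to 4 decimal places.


a = 1.56, s = 1
e^(-a) = e^(-1.56) = 0.2101
a^s = 1.56^1 = 1.56
s! = 1
P = 0.2101 * 1.56 / 1
P = 0.3278

0.3278


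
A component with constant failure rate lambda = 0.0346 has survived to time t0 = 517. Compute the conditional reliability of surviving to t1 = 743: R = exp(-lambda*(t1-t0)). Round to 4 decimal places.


lambda = 0.0346
t0 = 517, t1 = 743
t1 - t0 = 226
lambda * (t1-t0) = 0.0346 * 226 = 7.8196
R = exp(-7.8196)
R = 0.0004

0.0004


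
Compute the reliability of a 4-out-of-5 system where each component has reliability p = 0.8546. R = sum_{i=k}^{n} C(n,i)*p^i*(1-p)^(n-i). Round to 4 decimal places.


k = 4, n = 5, p = 0.8546
i=4: C(5,4)=5 * 0.8546^4 * 0.1454^1 = 0.3878
i=5: C(5,5)=1 * 0.8546^5 * 0.1454^0 = 0.4558
R = sum of terms = 0.8436

0.8436


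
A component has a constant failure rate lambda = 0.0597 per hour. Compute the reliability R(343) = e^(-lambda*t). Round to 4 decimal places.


lambda = 0.0597
t = 343
lambda * t = 20.4771
R(t) = e^(-20.4771)
R(t) = 0.0

0.0


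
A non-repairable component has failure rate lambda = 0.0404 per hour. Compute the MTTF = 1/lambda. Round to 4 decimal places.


lambda = 0.0404
MTTF = 1 / 0.0404
MTTF = 24.7525

24.7525


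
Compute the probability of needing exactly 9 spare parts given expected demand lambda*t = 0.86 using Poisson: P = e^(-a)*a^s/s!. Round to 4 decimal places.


a = 0.86, s = 9
e^(-a) = e^(-0.86) = 0.4232
a^s = 0.86^9 = 0.2573
s! = 362880
P = 0.4232 * 0.2573 / 362880
P = 0.0

0.0


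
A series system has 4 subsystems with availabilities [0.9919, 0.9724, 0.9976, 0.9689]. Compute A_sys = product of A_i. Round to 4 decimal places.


Subsystems: [0.9919, 0.9724, 0.9976, 0.9689]
After subsystem 1 (A=0.9919): product = 0.9919
After subsystem 2 (A=0.9724): product = 0.9645
After subsystem 3 (A=0.9976): product = 0.9622
After subsystem 4 (A=0.9689): product = 0.9323
A_sys = 0.9323

0.9323


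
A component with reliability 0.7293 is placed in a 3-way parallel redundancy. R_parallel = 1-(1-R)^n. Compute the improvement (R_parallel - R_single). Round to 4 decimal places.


R_single = 0.7293, n = 3
1 - R_single = 0.2707
(1 - R_single)^n = 0.2707^3 = 0.0198
R_parallel = 1 - 0.0198 = 0.9802
Improvement = 0.9802 - 0.7293
Improvement = 0.2509

0.2509


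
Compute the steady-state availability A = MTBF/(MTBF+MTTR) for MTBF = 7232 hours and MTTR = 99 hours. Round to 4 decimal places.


MTBF = 7232
MTTR = 99
MTBF + MTTR = 7331
A = 7232 / 7331
A = 0.9865

0.9865


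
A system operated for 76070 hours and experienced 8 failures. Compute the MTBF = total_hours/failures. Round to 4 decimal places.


total_hours = 76070
failures = 8
MTBF = 76070 / 8
MTBF = 9508.75

9508.75


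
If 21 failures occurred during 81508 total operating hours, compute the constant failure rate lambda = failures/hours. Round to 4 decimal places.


failures = 21
total_hours = 81508
lambda = 21 / 81508
lambda = 0.0003

0.0003


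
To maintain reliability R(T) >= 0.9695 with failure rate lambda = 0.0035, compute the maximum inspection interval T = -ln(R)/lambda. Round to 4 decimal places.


R_target = 0.9695
lambda = 0.0035
-ln(0.9695) = 0.031
T = 0.031 / 0.0035
T = 8.8499

8.8499


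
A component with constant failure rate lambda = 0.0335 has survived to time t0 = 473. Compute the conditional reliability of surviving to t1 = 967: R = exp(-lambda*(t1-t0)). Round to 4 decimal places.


lambda = 0.0335
t0 = 473, t1 = 967
t1 - t0 = 494
lambda * (t1-t0) = 0.0335 * 494 = 16.549
R = exp(-16.549)
R = 0.0

0.0


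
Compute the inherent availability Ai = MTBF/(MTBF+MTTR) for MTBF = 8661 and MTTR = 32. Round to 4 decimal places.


MTBF = 8661
MTTR = 32
MTBF + MTTR = 8693
Ai = 8661 / 8693
Ai = 0.9963

0.9963


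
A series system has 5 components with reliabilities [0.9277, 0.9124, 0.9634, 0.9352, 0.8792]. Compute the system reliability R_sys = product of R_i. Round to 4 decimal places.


Components: [0.9277, 0.9124, 0.9634, 0.9352, 0.8792]
After component 1 (R=0.9277): product = 0.9277
After component 2 (R=0.9124): product = 0.8464
After component 3 (R=0.9634): product = 0.8155
After component 4 (R=0.9352): product = 0.7626
After component 5 (R=0.8792): product = 0.6705
R_sys = 0.6705

0.6705


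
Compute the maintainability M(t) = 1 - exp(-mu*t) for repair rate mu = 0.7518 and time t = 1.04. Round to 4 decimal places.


mu = 0.7518, t = 1.04
mu * t = 0.7518 * 1.04 = 0.7819
exp(-0.7819) = 0.4575
M(t) = 1 - 0.4575
M(t) = 0.5425

0.5425


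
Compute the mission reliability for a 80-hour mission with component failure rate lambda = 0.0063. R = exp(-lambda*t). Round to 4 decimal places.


lambda = 0.0063
mission_time = 80
lambda * t = 0.0063 * 80 = 0.504
R = exp(-0.504)
R = 0.6041

0.6041


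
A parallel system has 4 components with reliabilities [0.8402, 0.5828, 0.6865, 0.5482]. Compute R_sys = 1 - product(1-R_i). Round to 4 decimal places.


Components: [0.8402, 0.5828, 0.6865, 0.5482]
(1 - 0.8402) = 0.1598, running product = 0.1598
(1 - 0.5828) = 0.4172, running product = 0.0667
(1 - 0.6865) = 0.3135, running product = 0.0209
(1 - 0.5482) = 0.4518, running product = 0.0094
Product of (1-R_i) = 0.0094
R_sys = 1 - 0.0094 = 0.9906

0.9906


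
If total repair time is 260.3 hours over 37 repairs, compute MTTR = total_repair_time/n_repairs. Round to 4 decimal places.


total_repair_time = 260.3
n_repairs = 37
MTTR = 260.3 / 37
MTTR = 7.0351

7.0351


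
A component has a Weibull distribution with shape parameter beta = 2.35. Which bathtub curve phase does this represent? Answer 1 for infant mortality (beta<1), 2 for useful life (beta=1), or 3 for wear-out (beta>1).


beta = 2.35
Compare beta to 1:
beta < 1 => infant mortality (phase 1)
beta = 1 => useful life (phase 2)
beta > 1 => wear-out (phase 3)
Since beta = 2.35, this is wear-out (increasing failure rate)
Phase = 3

3


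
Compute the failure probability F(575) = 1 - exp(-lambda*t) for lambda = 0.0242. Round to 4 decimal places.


lambda = 0.0242, t = 575
lambda * t = 13.915
exp(-13.915) = 0.0
F(t) = 1 - 0.0
F(t) = 1.0

1.0


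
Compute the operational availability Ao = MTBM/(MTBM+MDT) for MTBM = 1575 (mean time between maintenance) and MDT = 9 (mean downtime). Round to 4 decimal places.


MTBM = 1575
MDT = 9
MTBM + MDT = 1584
Ao = 1575 / 1584
Ao = 0.9943

0.9943


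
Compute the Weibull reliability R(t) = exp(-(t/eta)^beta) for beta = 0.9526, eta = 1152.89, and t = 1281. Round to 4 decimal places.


beta = 0.9526, eta = 1152.89, t = 1281
t/eta = 1281 / 1152.89 = 1.1111
(t/eta)^beta = 1.1111^0.9526 = 1.1056
R(t) = exp(-1.1056)
R(t) = 0.331

0.331


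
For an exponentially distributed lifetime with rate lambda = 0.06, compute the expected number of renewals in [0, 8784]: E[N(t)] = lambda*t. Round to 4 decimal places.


lambda = 0.06
t = 8784
E[N(t)] = lambda * t
E[N(t)] = 0.06 * 8784
E[N(t)] = 527.04

527.04


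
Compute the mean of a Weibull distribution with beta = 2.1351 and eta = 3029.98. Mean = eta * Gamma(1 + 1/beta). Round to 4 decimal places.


beta = 2.1351, eta = 3029.98
1/beta = 0.4684
1 + 1/beta = 1.4684
Gamma(1.4684) = 0.8856
Mean = 3029.98 * 0.8856
Mean = 2683.4187

2683.4187


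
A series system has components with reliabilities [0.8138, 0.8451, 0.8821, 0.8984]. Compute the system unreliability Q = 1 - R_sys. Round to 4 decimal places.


Components: [0.8138, 0.8451, 0.8821, 0.8984]
After component 1: product = 0.8138
After component 2: product = 0.6877
After component 3: product = 0.6067
After component 4: product = 0.545
R_sys = 0.545
Q = 1 - 0.545 = 0.455

0.455


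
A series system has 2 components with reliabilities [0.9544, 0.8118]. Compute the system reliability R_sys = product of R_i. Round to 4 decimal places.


Components: [0.9544, 0.8118]
After component 1 (R=0.9544): product = 0.9544
After component 2 (R=0.8118): product = 0.7748
R_sys = 0.7748

0.7748


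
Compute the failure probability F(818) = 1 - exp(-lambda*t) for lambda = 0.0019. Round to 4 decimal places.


lambda = 0.0019, t = 818
lambda * t = 1.5542
exp(-1.5542) = 0.2114
F(t) = 1 - 0.2114
F(t) = 0.7886

0.7886


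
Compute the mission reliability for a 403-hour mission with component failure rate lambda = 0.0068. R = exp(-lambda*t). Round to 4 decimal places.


lambda = 0.0068
mission_time = 403
lambda * t = 0.0068 * 403 = 2.7404
R = exp(-2.7404)
R = 0.0645

0.0645


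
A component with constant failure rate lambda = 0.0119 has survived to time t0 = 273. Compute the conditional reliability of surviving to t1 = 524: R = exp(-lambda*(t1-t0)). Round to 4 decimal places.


lambda = 0.0119
t0 = 273, t1 = 524
t1 - t0 = 251
lambda * (t1-t0) = 0.0119 * 251 = 2.9869
R = exp(-2.9869)
R = 0.0504

0.0504


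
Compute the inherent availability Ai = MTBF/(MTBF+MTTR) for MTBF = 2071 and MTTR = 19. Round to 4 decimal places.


MTBF = 2071
MTTR = 19
MTBF + MTTR = 2090
Ai = 2071 / 2090
Ai = 0.9909

0.9909


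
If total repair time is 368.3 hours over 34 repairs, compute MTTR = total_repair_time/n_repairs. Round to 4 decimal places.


total_repair_time = 368.3
n_repairs = 34
MTTR = 368.3 / 34
MTTR = 10.8324

10.8324


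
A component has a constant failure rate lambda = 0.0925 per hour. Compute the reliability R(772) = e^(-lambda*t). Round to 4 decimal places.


lambda = 0.0925
t = 772
lambda * t = 71.41
R(t) = e^(-71.41)
R(t) = 0.0

0.0


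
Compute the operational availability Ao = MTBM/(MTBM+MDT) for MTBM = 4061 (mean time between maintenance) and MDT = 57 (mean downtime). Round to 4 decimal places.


MTBM = 4061
MDT = 57
MTBM + MDT = 4118
Ao = 4061 / 4118
Ao = 0.9862

0.9862


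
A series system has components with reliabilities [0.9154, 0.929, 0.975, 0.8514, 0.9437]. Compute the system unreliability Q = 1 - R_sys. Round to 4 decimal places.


Components: [0.9154, 0.929, 0.975, 0.8514, 0.9437]
After component 1: product = 0.9154
After component 2: product = 0.8504
After component 3: product = 0.8291
After component 4: product = 0.7059
After component 5: product = 0.6662
R_sys = 0.6662
Q = 1 - 0.6662 = 0.3338

0.3338


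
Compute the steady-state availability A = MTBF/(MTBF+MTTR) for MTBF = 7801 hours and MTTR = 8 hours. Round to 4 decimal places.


MTBF = 7801
MTTR = 8
MTBF + MTTR = 7809
A = 7801 / 7809
A = 0.999

0.999


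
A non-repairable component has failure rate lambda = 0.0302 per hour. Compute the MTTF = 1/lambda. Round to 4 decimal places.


lambda = 0.0302
MTTF = 1 / 0.0302
MTTF = 33.1126

33.1126


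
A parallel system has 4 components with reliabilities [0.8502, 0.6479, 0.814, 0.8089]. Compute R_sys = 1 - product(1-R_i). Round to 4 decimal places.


Components: [0.8502, 0.6479, 0.814, 0.8089]
(1 - 0.8502) = 0.1498, running product = 0.1498
(1 - 0.6479) = 0.3521, running product = 0.0527
(1 - 0.814) = 0.186, running product = 0.0098
(1 - 0.8089) = 0.1911, running product = 0.0019
Product of (1-R_i) = 0.0019
R_sys = 1 - 0.0019 = 0.9981

0.9981


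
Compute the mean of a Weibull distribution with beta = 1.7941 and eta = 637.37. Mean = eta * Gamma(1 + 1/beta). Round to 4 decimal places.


beta = 1.7941, eta = 637.37
1/beta = 0.5574
1 + 1/beta = 1.5574
Gamma(1.5574) = 0.8894
Mean = 637.37 * 0.8894
Mean = 566.8958

566.8958


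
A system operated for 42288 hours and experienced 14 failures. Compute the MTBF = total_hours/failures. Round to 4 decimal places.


total_hours = 42288
failures = 14
MTBF = 42288 / 14
MTBF = 3020.5714

3020.5714


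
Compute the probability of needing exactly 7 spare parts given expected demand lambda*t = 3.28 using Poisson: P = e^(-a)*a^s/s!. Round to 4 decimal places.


a = 3.28, s = 7
e^(-a) = e^(-3.28) = 0.0376
a^s = 3.28^7 = 4084.2931
s! = 5040
P = 0.0376 * 4084.2931 / 5040
P = 0.0305

0.0305


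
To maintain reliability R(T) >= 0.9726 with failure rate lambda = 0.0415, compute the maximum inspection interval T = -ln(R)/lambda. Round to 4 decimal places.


R_target = 0.9726
lambda = 0.0415
-ln(0.9726) = 0.0278
T = 0.0278 / 0.0415
T = 0.6695

0.6695


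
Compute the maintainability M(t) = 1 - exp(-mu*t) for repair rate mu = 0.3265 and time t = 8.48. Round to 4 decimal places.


mu = 0.3265, t = 8.48
mu * t = 0.3265 * 8.48 = 2.7687
exp(-2.7687) = 0.0627
M(t) = 1 - 0.0627
M(t) = 0.9373

0.9373


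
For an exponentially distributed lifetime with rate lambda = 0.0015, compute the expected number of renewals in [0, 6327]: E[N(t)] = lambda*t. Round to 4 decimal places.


lambda = 0.0015
t = 6327
E[N(t)] = lambda * t
E[N(t)] = 0.0015 * 6327
E[N(t)] = 9.4905

9.4905


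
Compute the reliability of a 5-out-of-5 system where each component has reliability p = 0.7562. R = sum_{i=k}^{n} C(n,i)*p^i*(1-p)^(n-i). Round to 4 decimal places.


k = 5, n = 5, p = 0.7562
i=5: C(5,5)=1 * 0.7562^5 * 0.2438^0 = 0.2473
R = sum of terms = 0.2473

0.2473


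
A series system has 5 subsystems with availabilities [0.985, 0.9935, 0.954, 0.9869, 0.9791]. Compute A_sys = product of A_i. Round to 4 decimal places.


Subsystems: [0.985, 0.9935, 0.954, 0.9869, 0.9791]
After subsystem 1 (A=0.985): product = 0.985
After subsystem 2 (A=0.9935): product = 0.9786
After subsystem 3 (A=0.954): product = 0.9336
After subsystem 4 (A=0.9869): product = 0.9214
After subsystem 5 (A=0.9791): product = 0.9021
A_sys = 0.9021

0.9021


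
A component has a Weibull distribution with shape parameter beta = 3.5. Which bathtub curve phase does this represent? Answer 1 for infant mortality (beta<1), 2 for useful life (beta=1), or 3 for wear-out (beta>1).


beta = 3.5
Compare beta to 1:
beta < 1 => infant mortality (phase 1)
beta = 1 => useful life (phase 2)
beta > 1 => wear-out (phase 3)
Since beta = 3.5, this is wear-out (increasing failure rate)
Phase = 3

3


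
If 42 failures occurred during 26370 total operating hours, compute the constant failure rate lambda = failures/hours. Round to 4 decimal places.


failures = 42
total_hours = 26370
lambda = 42 / 26370
lambda = 0.0016

0.0016


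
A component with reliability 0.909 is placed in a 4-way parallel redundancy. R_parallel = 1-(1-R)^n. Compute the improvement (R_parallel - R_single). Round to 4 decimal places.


R_single = 0.909, n = 4
1 - R_single = 0.091
(1 - R_single)^n = 0.091^4 = 0.0001
R_parallel = 1 - 0.0001 = 0.9999
Improvement = 0.9999 - 0.909
Improvement = 0.0909

0.0909


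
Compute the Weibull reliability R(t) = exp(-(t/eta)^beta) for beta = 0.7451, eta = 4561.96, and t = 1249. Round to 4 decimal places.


beta = 0.7451, eta = 4561.96, t = 1249
t/eta = 1249 / 4561.96 = 0.2738
(t/eta)^beta = 0.2738^0.7451 = 0.3809
R(t) = exp(-0.3809)
R(t) = 0.6832

0.6832


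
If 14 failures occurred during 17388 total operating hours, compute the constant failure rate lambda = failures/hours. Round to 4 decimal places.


failures = 14
total_hours = 17388
lambda = 14 / 17388
lambda = 0.0008

0.0008


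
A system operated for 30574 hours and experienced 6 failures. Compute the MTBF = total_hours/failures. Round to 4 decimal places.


total_hours = 30574
failures = 6
MTBF = 30574 / 6
MTBF = 5095.6667

5095.6667


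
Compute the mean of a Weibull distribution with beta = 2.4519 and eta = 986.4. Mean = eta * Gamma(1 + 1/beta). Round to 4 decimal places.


beta = 2.4519, eta = 986.4
1/beta = 0.4078
1 + 1/beta = 1.4078
Gamma(1.4078) = 0.8869
Mean = 986.4 * 0.8869
Mean = 874.8031

874.8031


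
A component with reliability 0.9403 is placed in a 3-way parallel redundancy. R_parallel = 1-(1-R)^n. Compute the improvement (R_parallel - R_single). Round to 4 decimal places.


R_single = 0.9403, n = 3
1 - R_single = 0.0597
(1 - R_single)^n = 0.0597^3 = 0.0002
R_parallel = 1 - 0.0002 = 0.9998
Improvement = 0.9998 - 0.9403
Improvement = 0.0595

0.0595


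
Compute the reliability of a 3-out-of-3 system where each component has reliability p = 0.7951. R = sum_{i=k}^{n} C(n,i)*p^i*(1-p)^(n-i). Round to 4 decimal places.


k = 3, n = 3, p = 0.7951
i=3: C(3,3)=1 * 0.7951^3 * 0.2049^0 = 0.5026
R = sum of terms = 0.5026

0.5026


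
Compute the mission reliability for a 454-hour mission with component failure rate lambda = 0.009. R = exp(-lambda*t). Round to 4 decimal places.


lambda = 0.009
mission_time = 454
lambda * t = 0.009 * 454 = 4.086
R = exp(-4.086)
R = 0.0168

0.0168


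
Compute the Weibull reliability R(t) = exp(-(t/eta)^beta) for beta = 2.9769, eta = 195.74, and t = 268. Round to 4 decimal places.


beta = 2.9769, eta = 195.74, t = 268
t/eta = 268 / 195.74 = 1.3692
(t/eta)^beta = 1.3692^2.9769 = 2.5481
R(t) = exp(-2.5481)
R(t) = 0.0782

0.0782


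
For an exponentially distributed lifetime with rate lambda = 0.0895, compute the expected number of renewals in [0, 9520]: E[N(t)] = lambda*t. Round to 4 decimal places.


lambda = 0.0895
t = 9520
E[N(t)] = lambda * t
E[N(t)] = 0.0895 * 9520
E[N(t)] = 852.04

852.04


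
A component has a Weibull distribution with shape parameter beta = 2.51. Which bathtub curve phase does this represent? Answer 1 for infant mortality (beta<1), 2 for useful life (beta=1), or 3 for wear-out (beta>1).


beta = 2.51
Compare beta to 1:
beta < 1 => infant mortality (phase 1)
beta = 1 => useful life (phase 2)
beta > 1 => wear-out (phase 3)
Since beta = 2.51, this is wear-out (increasing failure rate)
Phase = 3

3


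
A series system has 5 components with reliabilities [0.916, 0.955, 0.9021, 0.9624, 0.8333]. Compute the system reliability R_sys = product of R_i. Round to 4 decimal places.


Components: [0.916, 0.955, 0.9021, 0.9624, 0.8333]
After component 1 (R=0.916): product = 0.916
After component 2 (R=0.955): product = 0.8748
After component 3 (R=0.9021): product = 0.7891
After component 4 (R=0.9624): product = 0.7595
After component 5 (R=0.8333): product = 0.6329
R_sys = 0.6329

0.6329


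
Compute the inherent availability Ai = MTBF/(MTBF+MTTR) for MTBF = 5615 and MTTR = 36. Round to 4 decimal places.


MTBF = 5615
MTTR = 36
MTBF + MTTR = 5651
Ai = 5615 / 5651
Ai = 0.9936

0.9936


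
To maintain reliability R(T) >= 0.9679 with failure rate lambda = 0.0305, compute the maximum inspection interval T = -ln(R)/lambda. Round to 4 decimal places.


R_target = 0.9679
lambda = 0.0305
-ln(0.9679) = 0.0326
T = 0.0326 / 0.0305
T = 1.0697

1.0697


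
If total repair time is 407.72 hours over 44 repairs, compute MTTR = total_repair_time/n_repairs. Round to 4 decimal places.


total_repair_time = 407.72
n_repairs = 44
MTTR = 407.72 / 44
MTTR = 9.2664

9.2664


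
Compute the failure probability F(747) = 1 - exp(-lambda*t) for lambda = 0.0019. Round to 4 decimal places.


lambda = 0.0019, t = 747
lambda * t = 1.4193
exp(-1.4193) = 0.2419
F(t) = 1 - 0.2419
F(t) = 0.7581

0.7581


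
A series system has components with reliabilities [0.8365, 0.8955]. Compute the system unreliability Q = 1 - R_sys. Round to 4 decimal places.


Components: [0.8365, 0.8955]
After component 1: product = 0.8365
After component 2: product = 0.7491
R_sys = 0.7491
Q = 1 - 0.7491 = 0.2509

0.2509


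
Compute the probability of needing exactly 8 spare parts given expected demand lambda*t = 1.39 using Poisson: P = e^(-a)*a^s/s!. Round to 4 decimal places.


a = 1.39, s = 8
e^(-a) = e^(-1.39) = 0.2491
a^s = 1.39^8 = 13.9354
s! = 40320
P = 0.2491 * 13.9354 / 40320
P = 0.0001

0.0001


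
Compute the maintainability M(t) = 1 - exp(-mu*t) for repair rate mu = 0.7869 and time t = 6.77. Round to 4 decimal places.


mu = 0.7869, t = 6.77
mu * t = 0.7869 * 6.77 = 5.3273
exp(-5.3273) = 0.0049
M(t) = 1 - 0.0049
M(t) = 0.9951

0.9951


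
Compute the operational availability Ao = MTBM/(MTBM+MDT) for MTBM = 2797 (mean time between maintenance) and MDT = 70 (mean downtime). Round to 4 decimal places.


MTBM = 2797
MDT = 70
MTBM + MDT = 2867
Ao = 2797 / 2867
Ao = 0.9756

0.9756


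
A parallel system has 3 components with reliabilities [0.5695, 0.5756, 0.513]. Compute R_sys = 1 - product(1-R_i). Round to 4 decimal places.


Components: [0.5695, 0.5756, 0.513]
(1 - 0.5695) = 0.4305, running product = 0.4305
(1 - 0.5756) = 0.4244, running product = 0.1827
(1 - 0.513) = 0.487, running product = 0.089
Product of (1-R_i) = 0.089
R_sys = 1 - 0.089 = 0.911

0.911


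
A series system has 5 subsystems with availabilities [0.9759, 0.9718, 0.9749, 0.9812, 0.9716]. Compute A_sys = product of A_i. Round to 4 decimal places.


Subsystems: [0.9759, 0.9718, 0.9749, 0.9812, 0.9716]
After subsystem 1 (A=0.9759): product = 0.9759
After subsystem 2 (A=0.9718): product = 0.9484
After subsystem 3 (A=0.9749): product = 0.9246
After subsystem 4 (A=0.9812): product = 0.9072
After subsystem 5 (A=0.9716): product = 0.8814
A_sys = 0.8814

0.8814
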